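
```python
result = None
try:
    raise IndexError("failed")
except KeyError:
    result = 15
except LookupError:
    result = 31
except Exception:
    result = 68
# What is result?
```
31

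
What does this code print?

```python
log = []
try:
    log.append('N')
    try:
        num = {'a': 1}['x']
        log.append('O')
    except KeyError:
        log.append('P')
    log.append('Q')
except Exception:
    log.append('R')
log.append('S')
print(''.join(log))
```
NPQS

Inner exception caught by inner handler, outer continues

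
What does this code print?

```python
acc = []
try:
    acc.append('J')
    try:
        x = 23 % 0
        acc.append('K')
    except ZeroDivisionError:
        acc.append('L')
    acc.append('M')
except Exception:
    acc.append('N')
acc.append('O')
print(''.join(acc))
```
JLMO

Inner exception caught by inner handler, outer continues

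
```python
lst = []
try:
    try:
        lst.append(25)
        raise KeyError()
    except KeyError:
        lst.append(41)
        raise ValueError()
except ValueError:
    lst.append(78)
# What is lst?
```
[25, 41, 78]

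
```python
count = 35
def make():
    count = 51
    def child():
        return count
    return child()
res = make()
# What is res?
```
51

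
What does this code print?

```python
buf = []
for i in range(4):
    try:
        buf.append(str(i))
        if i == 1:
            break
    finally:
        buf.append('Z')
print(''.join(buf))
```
0Z1Z

finally runs even when breaking out of loop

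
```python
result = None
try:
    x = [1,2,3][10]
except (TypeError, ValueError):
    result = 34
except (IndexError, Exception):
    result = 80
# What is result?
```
80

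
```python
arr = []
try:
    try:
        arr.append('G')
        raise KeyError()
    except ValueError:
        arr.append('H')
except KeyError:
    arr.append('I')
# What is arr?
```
['G', 'I']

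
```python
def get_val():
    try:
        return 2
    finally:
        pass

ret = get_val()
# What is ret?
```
2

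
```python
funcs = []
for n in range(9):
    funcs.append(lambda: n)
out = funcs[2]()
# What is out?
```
8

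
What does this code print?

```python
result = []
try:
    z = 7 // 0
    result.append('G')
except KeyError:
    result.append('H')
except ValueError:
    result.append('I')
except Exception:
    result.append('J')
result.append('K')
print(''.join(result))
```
JK

ZeroDivisionError not specifically caught, falls to Exception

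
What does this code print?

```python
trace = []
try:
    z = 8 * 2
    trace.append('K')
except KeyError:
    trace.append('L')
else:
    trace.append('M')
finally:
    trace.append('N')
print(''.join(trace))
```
KMN

else runs before finally when no exception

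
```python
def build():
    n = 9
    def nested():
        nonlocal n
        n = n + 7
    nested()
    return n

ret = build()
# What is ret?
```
16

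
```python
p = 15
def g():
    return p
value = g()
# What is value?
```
15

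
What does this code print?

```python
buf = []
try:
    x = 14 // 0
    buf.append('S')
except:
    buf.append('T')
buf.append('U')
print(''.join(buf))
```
TU

Exception raised in try, caught by bare except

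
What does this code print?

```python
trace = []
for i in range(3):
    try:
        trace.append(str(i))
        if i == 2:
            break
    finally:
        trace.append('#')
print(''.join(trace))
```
0#1#2#

finally runs even when breaking out of loop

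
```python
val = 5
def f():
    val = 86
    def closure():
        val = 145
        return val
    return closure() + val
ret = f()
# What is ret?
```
231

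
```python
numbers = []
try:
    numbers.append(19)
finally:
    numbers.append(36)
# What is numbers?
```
[19, 36]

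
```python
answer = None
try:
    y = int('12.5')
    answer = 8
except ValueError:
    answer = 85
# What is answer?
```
85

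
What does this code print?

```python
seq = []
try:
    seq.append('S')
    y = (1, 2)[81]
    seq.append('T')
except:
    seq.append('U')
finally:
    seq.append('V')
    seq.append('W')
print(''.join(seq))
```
SUVW

Code before exception runs, then except, then all of finally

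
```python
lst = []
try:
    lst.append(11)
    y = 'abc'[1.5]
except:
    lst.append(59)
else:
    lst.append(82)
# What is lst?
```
[11, 59]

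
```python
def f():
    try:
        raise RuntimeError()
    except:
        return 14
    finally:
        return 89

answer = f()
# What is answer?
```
89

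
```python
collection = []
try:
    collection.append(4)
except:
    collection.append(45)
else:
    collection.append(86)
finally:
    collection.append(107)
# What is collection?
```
[4, 86, 107]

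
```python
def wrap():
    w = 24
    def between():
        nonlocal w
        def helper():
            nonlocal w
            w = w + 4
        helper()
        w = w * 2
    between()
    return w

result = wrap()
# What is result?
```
56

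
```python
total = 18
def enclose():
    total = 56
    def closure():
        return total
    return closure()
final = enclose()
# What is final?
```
56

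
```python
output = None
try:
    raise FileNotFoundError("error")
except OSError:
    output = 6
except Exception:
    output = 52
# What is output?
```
6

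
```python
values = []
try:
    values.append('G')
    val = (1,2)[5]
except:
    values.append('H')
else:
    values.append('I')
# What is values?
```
['G', 'H']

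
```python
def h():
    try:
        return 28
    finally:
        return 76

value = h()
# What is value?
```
76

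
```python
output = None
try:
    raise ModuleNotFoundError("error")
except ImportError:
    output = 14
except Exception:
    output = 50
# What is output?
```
14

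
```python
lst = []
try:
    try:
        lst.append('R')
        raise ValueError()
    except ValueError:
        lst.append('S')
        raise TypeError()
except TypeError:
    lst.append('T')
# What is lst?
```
['R', 'S', 'T']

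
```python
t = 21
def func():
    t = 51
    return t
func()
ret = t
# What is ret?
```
21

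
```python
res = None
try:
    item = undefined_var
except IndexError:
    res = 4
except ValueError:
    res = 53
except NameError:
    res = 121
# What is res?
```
121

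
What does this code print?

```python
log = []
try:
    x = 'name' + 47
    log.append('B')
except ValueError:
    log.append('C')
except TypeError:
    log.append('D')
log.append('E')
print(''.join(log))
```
DE

TypeError is caught by its specific handler, not ValueError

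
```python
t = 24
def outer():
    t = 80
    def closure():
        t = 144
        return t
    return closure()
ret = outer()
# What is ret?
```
144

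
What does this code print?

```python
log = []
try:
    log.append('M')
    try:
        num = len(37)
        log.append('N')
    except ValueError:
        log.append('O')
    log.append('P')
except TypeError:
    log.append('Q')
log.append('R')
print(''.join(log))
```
MQR

Inner handler doesn't match, propagates to outer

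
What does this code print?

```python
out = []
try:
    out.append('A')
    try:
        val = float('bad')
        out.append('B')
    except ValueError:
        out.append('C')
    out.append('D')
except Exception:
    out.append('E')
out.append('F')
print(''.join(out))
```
ACDF

Inner exception caught by inner handler, outer continues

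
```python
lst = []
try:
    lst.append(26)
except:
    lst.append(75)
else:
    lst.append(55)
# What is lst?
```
[26, 55]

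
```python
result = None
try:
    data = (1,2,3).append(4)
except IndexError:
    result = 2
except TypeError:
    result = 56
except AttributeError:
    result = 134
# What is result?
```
134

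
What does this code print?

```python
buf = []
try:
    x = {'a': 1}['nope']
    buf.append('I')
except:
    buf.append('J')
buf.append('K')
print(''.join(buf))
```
JK

Exception raised in try, caught by bare except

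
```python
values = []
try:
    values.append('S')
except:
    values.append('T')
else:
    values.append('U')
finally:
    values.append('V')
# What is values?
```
['S', 'U', 'V']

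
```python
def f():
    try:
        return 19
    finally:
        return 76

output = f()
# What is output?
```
76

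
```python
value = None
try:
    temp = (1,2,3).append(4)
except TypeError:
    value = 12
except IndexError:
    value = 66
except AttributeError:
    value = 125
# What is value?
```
125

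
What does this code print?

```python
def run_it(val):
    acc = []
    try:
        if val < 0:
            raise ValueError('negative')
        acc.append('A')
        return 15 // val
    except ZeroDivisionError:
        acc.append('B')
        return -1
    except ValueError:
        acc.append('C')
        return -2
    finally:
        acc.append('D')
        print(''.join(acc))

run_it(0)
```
ABD

val=0 causes ZeroDivisionError, caught, finally prints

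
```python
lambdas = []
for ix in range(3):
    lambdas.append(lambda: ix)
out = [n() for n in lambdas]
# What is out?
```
[2, 2, 2]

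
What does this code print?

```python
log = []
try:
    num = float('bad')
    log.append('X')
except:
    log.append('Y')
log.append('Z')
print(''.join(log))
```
YZ

Exception raised in try, caught by bare except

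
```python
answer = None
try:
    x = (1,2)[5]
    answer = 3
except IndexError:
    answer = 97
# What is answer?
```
97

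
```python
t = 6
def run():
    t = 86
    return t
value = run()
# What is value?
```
86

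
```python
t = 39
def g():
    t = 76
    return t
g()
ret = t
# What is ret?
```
39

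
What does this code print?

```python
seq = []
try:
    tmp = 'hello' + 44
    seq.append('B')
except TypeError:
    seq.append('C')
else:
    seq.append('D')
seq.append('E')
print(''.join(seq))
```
CE

else block skipped when exception is caught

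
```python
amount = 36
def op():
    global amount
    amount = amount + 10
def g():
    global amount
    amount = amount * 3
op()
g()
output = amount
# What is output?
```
138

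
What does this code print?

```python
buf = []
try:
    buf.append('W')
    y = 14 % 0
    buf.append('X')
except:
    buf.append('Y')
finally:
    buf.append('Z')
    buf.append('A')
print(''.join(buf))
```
WYZA

Code before exception runs, then except, then all of finally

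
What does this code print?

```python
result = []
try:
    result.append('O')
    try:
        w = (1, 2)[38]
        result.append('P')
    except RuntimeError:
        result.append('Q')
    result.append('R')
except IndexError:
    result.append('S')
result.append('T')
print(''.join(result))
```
OST

Inner handler doesn't match, propagates to outer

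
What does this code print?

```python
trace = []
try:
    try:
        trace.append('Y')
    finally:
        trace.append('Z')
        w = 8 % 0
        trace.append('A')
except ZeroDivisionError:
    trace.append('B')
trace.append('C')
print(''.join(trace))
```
YZBC

Exception in inner finally caught by outer except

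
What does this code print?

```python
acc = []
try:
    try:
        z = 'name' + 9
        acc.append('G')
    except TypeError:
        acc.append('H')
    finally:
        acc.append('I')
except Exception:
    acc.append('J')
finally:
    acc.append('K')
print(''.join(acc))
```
HIK

Both finally blocks run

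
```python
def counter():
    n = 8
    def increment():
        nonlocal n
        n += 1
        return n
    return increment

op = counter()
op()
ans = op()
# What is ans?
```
10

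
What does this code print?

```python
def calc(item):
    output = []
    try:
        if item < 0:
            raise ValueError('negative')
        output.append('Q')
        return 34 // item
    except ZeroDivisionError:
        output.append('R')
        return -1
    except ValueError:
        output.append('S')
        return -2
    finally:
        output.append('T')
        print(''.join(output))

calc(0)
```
QRT

item=0 causes ZeroDivisionError, caught, finally prints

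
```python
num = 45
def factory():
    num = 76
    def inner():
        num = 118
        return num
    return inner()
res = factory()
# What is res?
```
118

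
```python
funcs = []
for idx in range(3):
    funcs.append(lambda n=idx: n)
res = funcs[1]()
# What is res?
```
1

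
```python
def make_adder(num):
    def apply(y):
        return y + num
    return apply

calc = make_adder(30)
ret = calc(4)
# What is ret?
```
34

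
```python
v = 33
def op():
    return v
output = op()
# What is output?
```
33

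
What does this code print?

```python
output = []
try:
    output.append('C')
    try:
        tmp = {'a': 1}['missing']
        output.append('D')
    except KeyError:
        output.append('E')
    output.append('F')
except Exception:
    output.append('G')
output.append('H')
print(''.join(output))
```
CEFH

Inner exception caught by inner handler, outer continues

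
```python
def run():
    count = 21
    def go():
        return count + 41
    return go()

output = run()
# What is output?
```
62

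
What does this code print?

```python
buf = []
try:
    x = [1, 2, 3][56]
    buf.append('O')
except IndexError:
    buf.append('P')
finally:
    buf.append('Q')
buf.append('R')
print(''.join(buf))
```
PQR

finally always runs, even after exception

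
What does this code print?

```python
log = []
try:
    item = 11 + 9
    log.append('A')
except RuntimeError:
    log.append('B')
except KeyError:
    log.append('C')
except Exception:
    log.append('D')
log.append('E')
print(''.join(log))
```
AE

No exception, try block completes normally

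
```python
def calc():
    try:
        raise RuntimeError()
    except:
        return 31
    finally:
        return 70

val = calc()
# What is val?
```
70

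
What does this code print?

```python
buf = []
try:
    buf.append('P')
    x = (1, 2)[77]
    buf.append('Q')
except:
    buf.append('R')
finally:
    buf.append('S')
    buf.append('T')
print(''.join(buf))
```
PRST

Code before exception runs, then except, then all of finally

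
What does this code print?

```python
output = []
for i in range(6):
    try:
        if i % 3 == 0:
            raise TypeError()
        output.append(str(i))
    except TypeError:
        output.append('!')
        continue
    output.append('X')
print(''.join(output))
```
!1X2X!4X5X

continue in except skips rest of loop body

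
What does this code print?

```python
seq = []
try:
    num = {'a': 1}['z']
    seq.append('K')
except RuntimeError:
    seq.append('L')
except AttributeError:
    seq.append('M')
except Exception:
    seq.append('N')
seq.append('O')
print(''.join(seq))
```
NO

KeyError not specifically caught, falls to Exception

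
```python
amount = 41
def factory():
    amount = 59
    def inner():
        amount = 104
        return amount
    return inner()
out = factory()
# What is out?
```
104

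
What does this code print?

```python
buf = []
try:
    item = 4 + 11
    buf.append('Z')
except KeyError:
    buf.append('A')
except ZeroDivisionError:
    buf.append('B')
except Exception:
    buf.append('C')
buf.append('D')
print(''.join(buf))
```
ZD

No exception, try block completes normally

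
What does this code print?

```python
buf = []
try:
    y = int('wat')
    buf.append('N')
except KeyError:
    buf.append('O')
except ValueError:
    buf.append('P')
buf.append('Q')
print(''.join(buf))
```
PQ

ValueError is caught by its specific handler, not KeyError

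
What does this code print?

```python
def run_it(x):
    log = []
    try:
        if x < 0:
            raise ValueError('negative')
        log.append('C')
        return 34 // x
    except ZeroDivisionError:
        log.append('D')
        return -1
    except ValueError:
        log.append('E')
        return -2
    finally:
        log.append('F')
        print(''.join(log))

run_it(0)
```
CDF

x=0 causes ZeroDivisionError, caught, finally prints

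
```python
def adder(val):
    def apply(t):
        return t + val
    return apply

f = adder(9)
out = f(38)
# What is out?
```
47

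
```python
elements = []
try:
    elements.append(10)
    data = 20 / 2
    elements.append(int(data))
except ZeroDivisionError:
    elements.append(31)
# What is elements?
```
[10, 10]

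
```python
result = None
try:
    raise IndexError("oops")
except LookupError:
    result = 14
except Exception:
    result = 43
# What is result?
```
14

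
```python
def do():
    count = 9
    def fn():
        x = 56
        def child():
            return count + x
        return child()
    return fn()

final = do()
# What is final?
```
65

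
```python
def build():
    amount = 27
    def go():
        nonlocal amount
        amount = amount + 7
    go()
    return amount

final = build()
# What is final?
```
34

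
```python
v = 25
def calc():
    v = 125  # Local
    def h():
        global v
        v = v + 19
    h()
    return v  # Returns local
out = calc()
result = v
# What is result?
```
44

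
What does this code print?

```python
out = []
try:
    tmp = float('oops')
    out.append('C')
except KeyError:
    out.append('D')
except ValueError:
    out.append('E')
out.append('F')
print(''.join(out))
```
EF

ValueError is caught by its specific handler, not KeyError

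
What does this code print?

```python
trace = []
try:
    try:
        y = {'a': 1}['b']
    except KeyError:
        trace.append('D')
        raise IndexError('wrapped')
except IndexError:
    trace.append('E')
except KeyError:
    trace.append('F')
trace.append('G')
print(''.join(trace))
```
DEG

IndexError raised and caught, original KeyError not re-raised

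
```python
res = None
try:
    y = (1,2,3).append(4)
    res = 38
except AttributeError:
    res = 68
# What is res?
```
68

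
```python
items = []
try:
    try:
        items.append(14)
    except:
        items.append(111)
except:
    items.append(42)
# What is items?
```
[14]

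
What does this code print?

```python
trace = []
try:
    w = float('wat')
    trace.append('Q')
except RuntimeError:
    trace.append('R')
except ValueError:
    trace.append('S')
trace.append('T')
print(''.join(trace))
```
ST

ValueError is caught by its specific handler, not RuntimeError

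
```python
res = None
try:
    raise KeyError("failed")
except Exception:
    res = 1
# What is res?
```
1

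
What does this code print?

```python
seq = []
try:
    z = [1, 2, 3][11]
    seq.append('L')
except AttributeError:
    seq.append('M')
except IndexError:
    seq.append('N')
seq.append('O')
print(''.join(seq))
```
NO

IndexError is caught by its specific handler, not AttributeError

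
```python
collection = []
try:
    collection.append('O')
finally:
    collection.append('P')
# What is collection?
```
['O', 'P']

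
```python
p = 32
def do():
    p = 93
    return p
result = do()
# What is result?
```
93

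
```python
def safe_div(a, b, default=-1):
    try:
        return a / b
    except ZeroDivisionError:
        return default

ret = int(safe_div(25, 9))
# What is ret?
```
2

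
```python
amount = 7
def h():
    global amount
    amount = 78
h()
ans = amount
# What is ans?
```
78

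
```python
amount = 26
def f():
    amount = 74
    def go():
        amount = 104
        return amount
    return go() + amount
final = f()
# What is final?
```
178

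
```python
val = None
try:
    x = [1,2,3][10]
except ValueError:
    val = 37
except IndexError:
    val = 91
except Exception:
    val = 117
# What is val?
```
91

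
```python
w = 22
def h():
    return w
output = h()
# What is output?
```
22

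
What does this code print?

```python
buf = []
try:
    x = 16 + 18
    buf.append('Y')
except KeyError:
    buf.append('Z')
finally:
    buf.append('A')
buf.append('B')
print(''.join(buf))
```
YAB

finally runs after normal execution too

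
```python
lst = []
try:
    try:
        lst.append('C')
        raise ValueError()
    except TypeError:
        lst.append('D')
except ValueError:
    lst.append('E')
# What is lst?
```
['C', 'E']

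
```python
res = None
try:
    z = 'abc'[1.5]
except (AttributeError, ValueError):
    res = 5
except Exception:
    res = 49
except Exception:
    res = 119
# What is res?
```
49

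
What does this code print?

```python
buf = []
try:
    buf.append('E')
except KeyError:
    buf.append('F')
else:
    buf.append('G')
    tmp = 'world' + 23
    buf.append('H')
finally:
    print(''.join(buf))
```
EG

Try succeeds, else appends 'G', TypeError in else is uncaught, finally prints before exception propagates ('H' never appended)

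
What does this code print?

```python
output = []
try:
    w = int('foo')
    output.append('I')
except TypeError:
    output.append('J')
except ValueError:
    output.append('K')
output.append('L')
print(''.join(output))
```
KL

ValueError is caught by its specific handler, not TypeError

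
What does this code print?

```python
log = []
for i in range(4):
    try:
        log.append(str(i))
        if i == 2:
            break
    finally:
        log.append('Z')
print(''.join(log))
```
0Z1Z2Z

finally runs even when breaking out of loop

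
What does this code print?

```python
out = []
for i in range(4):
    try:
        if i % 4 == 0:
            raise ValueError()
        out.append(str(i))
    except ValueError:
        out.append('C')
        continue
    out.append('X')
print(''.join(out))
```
C1X2X3X

continue in except skips rest of loop body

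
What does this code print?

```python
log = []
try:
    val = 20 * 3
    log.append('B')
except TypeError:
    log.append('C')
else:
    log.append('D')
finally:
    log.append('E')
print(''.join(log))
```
BDE

else runs before finally when no exception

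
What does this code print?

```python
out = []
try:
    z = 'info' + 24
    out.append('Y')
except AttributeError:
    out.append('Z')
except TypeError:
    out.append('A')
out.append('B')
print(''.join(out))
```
AB

TypeError is caught by its specific handler, not AttributeError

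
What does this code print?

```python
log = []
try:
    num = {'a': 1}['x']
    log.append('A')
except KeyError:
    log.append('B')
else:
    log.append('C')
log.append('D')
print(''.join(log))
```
BD

else block skipped when exception is caught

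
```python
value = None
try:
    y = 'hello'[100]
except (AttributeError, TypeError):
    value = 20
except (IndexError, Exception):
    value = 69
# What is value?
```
69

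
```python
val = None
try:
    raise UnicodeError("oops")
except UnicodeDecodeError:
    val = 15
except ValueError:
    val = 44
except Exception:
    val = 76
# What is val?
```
44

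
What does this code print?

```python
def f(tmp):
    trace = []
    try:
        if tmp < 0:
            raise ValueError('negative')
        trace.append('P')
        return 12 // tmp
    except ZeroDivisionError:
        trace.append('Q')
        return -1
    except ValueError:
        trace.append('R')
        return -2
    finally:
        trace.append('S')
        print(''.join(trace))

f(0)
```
PQS

tmp=0 causes ZeroDivisionError, caught, finally prints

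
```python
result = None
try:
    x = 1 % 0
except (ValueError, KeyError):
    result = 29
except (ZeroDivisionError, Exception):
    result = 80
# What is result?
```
80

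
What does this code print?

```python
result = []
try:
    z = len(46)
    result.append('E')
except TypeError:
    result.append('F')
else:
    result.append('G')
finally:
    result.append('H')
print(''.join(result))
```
FH

Exception: except runs, else skipped, finally runs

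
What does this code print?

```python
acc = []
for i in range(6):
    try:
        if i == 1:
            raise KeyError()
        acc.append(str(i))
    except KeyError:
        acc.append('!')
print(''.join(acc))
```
0!2345

Exception on i=1 caught, loop continues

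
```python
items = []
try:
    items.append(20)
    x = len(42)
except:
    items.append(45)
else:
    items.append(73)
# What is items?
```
[20, 45]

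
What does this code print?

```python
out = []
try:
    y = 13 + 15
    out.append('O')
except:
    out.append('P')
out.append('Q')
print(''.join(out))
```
OQ

No exception, try block completes normally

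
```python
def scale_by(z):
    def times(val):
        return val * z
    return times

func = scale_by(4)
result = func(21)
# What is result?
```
84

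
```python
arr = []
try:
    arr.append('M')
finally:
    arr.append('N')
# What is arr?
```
['M', 'N']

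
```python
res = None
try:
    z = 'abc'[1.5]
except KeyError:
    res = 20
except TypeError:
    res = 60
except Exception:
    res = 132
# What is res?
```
60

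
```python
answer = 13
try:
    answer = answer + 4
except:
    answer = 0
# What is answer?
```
17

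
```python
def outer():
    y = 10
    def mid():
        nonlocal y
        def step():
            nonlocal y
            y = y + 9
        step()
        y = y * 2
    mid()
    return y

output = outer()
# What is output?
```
38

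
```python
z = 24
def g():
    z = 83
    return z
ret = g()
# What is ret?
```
83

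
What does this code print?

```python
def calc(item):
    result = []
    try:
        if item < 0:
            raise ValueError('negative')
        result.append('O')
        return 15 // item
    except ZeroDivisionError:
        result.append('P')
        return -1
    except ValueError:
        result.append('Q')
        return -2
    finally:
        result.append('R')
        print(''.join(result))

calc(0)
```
OPR

item=0 causes ZeroDivisionError, caught, finally prints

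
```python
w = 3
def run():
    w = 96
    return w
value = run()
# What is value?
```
96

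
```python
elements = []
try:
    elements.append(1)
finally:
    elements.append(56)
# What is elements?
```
[1, 56]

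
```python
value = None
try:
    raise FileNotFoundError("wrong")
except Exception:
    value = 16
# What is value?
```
16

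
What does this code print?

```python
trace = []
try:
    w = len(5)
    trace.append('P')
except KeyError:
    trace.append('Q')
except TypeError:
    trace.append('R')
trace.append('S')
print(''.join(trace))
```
RS

TypeError is caught by its specific handler, not KeyError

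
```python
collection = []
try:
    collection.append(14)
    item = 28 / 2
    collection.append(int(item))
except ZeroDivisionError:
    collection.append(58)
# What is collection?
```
[14, 14]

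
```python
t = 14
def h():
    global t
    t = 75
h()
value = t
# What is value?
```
75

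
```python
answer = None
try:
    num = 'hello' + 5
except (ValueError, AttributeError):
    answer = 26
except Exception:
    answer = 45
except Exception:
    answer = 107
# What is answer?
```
45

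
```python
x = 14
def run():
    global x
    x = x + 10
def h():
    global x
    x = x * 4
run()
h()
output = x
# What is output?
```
96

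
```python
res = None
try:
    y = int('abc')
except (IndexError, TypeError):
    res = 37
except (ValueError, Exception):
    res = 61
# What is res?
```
61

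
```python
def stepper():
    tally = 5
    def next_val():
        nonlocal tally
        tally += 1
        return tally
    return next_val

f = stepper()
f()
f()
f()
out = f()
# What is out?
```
9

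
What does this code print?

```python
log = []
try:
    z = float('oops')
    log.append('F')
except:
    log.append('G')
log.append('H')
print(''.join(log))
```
GH

Exception raised in try, caught by bare except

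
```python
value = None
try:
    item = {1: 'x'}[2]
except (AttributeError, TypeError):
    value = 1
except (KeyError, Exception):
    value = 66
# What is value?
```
66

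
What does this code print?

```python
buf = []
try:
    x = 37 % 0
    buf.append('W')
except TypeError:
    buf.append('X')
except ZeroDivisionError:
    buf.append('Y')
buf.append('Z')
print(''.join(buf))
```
YZ

ZeroDivisionError is caught by its specific handler, not TypeError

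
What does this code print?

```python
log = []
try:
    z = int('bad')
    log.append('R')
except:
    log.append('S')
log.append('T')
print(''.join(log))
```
ST

Exception raised in try, caught by bare except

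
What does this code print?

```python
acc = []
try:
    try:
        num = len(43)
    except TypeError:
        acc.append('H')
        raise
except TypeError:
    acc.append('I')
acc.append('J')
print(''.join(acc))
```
HIJ

raise without argument re-raises current exception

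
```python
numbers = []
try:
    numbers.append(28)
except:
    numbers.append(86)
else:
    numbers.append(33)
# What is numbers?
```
[28, 33]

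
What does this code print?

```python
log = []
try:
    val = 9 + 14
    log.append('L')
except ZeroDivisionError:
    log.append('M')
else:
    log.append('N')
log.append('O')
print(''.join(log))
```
LNO

else block runs when no exception occurs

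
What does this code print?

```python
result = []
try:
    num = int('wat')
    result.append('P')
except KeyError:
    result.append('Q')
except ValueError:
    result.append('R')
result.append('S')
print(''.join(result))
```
RS

ValueError is caught by its specific handler, not KeyError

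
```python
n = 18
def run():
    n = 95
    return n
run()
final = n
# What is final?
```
18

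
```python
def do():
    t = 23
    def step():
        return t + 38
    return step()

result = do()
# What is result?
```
61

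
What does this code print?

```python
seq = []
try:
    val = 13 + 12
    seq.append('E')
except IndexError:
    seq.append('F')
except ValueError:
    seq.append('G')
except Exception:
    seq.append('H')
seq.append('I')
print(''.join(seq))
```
EI

No exception, try block completes normally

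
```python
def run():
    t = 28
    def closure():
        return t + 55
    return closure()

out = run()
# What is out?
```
83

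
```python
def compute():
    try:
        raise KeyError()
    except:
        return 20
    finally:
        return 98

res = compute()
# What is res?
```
98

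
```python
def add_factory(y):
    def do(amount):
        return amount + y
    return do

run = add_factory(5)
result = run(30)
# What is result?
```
35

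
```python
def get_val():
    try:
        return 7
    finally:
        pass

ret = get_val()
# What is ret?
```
7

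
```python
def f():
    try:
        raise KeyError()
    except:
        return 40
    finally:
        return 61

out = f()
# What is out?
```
61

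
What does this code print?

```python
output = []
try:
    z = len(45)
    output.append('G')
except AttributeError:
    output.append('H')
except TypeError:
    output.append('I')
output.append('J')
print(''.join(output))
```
IJ

TypeError is caught by its specific handler, not AttributeError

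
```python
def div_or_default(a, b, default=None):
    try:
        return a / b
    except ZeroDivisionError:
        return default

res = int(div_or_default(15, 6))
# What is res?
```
2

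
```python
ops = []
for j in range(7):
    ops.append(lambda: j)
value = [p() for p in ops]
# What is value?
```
[6, 6, 6, 6, 6, 6, 6]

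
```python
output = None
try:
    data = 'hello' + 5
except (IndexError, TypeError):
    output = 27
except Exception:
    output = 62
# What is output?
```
27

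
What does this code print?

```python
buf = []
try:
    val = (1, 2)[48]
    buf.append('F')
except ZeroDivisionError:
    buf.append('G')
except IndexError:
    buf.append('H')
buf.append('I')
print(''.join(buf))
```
HI

IndexError is caught by its specific handler, not ZeroDivisionError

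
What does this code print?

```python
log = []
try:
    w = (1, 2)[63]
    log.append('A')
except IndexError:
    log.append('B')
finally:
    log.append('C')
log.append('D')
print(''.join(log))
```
BCD

finally always runs, even after exception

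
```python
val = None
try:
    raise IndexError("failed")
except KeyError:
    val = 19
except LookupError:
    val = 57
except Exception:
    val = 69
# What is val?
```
57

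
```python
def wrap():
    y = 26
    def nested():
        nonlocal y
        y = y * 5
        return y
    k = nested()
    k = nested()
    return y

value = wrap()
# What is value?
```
650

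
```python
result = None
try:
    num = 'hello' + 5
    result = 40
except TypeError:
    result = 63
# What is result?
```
63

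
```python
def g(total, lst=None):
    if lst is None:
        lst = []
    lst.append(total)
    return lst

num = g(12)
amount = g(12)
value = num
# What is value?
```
[12]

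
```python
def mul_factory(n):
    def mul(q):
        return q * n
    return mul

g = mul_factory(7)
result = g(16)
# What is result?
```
112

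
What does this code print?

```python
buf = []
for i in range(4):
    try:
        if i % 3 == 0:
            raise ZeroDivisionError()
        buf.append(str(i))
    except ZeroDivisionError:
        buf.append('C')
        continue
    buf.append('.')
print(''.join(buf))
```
C1.2.C

continue in except skips rest of loop body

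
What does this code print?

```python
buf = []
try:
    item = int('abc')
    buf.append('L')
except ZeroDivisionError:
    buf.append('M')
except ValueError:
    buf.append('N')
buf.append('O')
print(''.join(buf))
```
NO

ValueError is caught by its specific handler, not ZeroDivisionError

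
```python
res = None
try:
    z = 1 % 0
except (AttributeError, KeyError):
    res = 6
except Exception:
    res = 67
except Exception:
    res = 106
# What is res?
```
67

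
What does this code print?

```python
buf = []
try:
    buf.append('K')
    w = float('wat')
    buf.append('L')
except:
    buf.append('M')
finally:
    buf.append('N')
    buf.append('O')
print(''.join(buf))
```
KMNO

Code before exception runs, then except, then all of finally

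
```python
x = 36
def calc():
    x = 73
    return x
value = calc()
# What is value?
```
73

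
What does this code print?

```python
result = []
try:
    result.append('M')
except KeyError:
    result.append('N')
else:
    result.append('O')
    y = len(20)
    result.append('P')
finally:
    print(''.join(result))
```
MO

Try succeeds, else appends 'O', TypeError in else is uncaught, finally prints before exception propagates ('P' never appended)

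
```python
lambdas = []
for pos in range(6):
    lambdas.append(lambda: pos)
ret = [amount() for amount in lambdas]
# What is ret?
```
[5, 5, 5, 5, 5, 5]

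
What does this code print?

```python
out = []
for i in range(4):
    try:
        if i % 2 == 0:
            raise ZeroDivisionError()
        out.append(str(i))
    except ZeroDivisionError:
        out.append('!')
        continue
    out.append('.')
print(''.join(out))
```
!1.!3.

continue in except skips rest of loop body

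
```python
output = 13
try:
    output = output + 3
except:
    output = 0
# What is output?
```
16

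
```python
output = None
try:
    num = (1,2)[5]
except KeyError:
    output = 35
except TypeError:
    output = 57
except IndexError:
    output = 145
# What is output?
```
145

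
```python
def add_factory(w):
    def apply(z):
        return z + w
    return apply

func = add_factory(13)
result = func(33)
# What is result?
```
46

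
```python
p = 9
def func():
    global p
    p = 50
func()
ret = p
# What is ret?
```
50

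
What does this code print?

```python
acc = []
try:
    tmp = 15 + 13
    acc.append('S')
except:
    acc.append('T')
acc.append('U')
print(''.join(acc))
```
SU

No exception, try block completes normally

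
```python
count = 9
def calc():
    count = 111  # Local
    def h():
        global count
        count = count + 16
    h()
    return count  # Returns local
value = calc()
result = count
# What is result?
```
25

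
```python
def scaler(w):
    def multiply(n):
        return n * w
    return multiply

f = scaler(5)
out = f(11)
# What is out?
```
55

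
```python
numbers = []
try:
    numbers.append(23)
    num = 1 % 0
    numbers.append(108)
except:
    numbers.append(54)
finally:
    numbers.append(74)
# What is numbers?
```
[23, 54, 74]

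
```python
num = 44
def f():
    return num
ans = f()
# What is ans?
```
44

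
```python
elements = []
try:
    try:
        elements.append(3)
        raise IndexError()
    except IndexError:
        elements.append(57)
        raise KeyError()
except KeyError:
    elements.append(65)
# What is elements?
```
[3, 57, 65]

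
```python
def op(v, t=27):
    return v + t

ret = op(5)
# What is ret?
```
32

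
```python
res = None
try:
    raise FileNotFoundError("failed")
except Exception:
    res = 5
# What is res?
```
5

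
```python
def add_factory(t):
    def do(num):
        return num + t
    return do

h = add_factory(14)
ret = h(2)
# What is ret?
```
16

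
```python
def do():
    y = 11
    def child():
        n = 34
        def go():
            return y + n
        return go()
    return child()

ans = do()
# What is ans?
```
45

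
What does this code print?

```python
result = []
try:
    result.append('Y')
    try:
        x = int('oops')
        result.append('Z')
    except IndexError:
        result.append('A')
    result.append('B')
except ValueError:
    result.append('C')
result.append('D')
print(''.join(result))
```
YCD

Inner handler doesn't match, propagates to outer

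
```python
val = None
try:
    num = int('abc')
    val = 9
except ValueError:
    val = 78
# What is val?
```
78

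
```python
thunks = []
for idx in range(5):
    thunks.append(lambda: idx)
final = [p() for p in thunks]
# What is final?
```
[4, 4, 4, 4, 4]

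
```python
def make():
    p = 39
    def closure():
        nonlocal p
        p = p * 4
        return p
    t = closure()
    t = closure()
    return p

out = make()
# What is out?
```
624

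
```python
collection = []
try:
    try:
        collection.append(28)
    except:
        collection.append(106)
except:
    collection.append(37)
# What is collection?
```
[28]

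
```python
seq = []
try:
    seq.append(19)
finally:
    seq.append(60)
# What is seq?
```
[19, 60]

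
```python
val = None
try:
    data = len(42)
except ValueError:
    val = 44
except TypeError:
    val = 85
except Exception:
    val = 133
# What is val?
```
85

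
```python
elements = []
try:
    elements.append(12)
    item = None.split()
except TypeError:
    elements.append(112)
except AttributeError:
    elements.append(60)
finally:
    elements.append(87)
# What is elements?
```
[12, 60, 87]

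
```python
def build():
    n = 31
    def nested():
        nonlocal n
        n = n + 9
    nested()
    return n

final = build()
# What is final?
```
40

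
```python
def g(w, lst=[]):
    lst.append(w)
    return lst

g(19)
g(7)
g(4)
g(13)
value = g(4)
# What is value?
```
[19, 7, 4, 13, 4]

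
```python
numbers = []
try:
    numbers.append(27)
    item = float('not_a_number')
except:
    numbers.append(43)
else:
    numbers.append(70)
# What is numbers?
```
[27, 43]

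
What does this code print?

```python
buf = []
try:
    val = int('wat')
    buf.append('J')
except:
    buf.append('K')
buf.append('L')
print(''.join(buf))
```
KL

Exception raised in try, caught by bare except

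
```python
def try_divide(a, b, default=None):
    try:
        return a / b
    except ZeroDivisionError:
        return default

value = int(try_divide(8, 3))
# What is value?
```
2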